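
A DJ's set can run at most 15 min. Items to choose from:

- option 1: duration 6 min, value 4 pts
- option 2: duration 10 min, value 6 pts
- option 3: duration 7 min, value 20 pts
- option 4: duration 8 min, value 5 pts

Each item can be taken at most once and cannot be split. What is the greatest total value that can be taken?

25 pts

Check high-value combinations within 15 min:
- option 3+option 4: duration 7+8=15, value 20+5=25
- option 1+option 3: duration 6+7=13, value 4+20=24
- option 3: duration 7, value 20
Best: 25 pts.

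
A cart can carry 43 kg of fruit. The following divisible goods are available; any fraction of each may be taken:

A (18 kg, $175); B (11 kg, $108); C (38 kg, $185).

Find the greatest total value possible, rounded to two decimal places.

351.16

Take in order of value per unit:
- B (108/11 per unit): all 11 → value 108, running total 108.00
- A (175/18 per unit): all 18 → value 175, running total 283.00
- C (185/38 per unit): 14 of 38 → value 14×185/38 = 68.1579, running total 351.16
Total 351.16.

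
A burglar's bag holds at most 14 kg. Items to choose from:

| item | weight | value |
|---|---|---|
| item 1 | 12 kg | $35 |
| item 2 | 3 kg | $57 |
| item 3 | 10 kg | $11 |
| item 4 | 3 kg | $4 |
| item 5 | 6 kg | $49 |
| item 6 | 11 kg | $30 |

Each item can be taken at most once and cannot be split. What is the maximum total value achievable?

$110

Check high-value combinations within 14 kg:
- item 2+item 4+item 5: weight 3+3+6=12, value 57+4+49=110
- item 2+item 5: weight 3+6=9, value 57+49=106
- item 2+item 6: weight 3+11=14, value 57+30=87
- item 2+item 3: weight 3+10=13, value 57+11=68
Best: $110.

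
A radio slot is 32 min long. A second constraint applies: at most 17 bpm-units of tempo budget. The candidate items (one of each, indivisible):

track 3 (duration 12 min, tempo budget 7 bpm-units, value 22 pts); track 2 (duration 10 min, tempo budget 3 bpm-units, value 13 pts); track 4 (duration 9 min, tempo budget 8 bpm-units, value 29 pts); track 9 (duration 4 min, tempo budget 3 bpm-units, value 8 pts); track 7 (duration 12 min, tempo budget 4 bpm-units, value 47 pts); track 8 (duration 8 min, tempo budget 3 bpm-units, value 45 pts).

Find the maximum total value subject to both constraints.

Feasible sets respecting both limits:
- track 4+track 7+track 8: duration 29, tempo budget 15, value 121
- track 3+track 7+track 8: duration 32, tempo budget 14, value 114
- track 2+track 7+track 8: duration 30, tempo budget 10, value 105
- track 9+track 7+track 8: duration 24, tempo budget 10, value 100
Best: 121 pts.

121 pts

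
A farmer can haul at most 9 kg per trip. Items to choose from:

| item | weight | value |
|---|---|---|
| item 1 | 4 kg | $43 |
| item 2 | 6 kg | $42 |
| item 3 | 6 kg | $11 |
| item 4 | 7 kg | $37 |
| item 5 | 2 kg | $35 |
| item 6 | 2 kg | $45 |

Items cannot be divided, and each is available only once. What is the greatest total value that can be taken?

Check high-value combinations within 9 kg:
- item 1+item 5+item 6: weight 4+2+2=8, value 43+35+45=123
- item 1+item 6: weight 4+2=6, value 43+45=88
- item 2+item 6: weight 6+2=8, value 42+45=87
- item 4+item 6: weight 7+2=9, value 37+45=82
Best: $123.

$123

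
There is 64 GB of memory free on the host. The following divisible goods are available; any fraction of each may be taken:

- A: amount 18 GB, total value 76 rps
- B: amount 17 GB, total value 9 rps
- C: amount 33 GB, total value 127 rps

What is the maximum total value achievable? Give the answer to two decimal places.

Take in order of value per unit:
- A (76/18 per unit): all 18 → value 76, running total 76.00
- C (127/33 per unit): all 33 → value 127, running total 203.00
- B (9/17 per unit): 13 of 17 → value 13×9/17 = 6.8824, running total 209.88
Total 209.88.

209.88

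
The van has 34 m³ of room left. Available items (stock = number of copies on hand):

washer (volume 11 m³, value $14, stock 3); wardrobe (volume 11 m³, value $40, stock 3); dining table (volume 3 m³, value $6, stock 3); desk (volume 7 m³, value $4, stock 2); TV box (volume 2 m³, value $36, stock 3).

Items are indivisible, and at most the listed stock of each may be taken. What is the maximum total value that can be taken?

$200

Top feasible selections:
- 2×wardrobe + 2×dining table + 3×TV box: volume 34, value 200
- 2×wardrobe + 1×dining table + 3×TV box: volume 31, value 194
Best: $200.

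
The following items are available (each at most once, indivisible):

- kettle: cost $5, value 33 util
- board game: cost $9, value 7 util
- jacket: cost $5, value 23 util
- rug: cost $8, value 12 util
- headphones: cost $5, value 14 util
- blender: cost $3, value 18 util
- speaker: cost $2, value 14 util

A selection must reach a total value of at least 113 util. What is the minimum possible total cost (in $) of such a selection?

Subsets with value ≥ 113, sorted by total cost:
- kettle+jacket+rug+headphones+blender+speaker: cost 28, value 114
- kettle+board game+jacket+rug+headphones+blender+speaker: cost 37, value 121
Minimum cost: 28 $.

28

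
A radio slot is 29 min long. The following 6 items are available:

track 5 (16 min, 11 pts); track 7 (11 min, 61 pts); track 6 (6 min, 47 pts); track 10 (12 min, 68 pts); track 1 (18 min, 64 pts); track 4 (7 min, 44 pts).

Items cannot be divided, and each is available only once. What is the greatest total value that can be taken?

176 pts

This is a 0/1 knapsack; check combinations near the capacity.
- track 7+track 6+track 10: duration 11+6+12=29, value 61+47+68=176
- track 6+track 10+track 4: duration 6+12+7=25, value 47+68+44=159
- track 7+track 6+track 4: duration 11+6+7=24, value 61+47+44=152
- track 7+track 10: duration 11+12=23, value 61+68=129
- track 7+track 1: duration 11+18=29, value 61+64=125
Best: 176 pts.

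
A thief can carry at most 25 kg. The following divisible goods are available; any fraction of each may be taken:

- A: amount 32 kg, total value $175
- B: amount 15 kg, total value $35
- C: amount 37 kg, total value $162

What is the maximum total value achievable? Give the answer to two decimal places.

Take in order of value per unit:
- A (175/32 per unit): 25 of 32 → value 25×175/32 = 136.7188, running total 136.72
Total 136.72.

136.72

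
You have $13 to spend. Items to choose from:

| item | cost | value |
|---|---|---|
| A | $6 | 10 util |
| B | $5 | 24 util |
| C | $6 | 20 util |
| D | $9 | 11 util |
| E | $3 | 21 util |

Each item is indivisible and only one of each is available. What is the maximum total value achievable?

45 util

This is a 0/1 knapsack; check combinations near the capacity.
- B+E: cost 5+3=8, value 24+21=45
- B+C: cost 5+6=11, value 24+20=44
- C+E: cost 6+3=9, value 20+21=41
- A+B: cost 6+5=11, value 10+24=34
Best: 45 util.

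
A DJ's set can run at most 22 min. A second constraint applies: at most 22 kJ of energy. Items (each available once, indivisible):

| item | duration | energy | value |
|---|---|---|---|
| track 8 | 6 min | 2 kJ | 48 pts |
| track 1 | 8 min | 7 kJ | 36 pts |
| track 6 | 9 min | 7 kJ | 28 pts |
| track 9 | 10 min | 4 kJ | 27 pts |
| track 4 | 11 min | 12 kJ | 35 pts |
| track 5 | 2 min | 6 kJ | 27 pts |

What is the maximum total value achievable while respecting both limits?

111 pts

Feasible sets respecting both limits:
- track 8+track 1+track 5: duration 16, energy 15, value 111
- track 8+track 4+track 5: duration 19, energy 20, value 110
- track 8+track 6+track 5: duration 17, energy 15, value 103
- track 8+track 9+track 5: duration 18, energy 12, value 102
Best: 111 pts.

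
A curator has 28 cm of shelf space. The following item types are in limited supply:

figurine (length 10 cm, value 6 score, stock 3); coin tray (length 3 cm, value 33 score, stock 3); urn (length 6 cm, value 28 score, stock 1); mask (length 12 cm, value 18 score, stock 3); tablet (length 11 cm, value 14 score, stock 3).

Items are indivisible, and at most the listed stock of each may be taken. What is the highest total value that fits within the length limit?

Best selections within length 28 and stock limits:
- 3×coin tray + 1×urn + 1×mask: length 27, value 145
- 3×coin tray + 1×urn + 1×tablet: length 26, value 141
- 1×figurine + 3×coin tray + 1×urn: length 25, value 133
Best: 145 score.

145 score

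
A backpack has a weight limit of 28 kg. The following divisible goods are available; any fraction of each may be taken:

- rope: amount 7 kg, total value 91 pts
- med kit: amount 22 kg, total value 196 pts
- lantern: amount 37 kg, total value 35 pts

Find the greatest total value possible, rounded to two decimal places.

Take in order of value per unit:
- rope (91/7 per unit): all 7 → value 91, running total 91.00
- med kit (196/22 per unit): 21 of 22 → value 21×196/22 = 187.0909, running total 278.09
Total 278.09.

278.09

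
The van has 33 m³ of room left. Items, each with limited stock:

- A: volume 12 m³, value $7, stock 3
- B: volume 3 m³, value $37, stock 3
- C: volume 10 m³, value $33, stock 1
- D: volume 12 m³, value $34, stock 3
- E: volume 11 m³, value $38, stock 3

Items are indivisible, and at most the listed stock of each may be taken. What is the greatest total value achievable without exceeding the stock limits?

Best selections within volume 33 and stock limits:
- 3×B + 2×E: volume 31, value 187
- 3×B + 1×D + 1×E: volume 32, value 183
- 3×B + 1×C + 1×E: volume 30, value 182
Best: $187.

$187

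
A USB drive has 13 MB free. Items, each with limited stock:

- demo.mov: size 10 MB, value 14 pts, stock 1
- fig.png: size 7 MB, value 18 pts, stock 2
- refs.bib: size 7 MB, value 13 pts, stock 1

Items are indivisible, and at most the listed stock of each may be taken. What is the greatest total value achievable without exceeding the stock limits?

18 pts

Best selections within size 13 and stock limits:
- 1×fig.png: size 7, value 18
- 1×demo.mov: size 10, value 14
- 1×refs.bib: size 7, value 13
Best: 18 pts.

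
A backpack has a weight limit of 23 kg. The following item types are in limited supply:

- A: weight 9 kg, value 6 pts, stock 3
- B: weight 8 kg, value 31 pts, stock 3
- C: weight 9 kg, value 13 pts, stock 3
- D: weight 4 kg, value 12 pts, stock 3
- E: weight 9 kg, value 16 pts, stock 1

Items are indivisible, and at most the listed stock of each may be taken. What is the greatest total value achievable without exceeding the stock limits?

Best selections within weight 23 and stock limits:
- 2×B + 1×D: weight 20, value 74
- 1×B + 3×D: weight 20, value 67
- 2×B: weight 16, value 62
Best: 74 pts.

74 pts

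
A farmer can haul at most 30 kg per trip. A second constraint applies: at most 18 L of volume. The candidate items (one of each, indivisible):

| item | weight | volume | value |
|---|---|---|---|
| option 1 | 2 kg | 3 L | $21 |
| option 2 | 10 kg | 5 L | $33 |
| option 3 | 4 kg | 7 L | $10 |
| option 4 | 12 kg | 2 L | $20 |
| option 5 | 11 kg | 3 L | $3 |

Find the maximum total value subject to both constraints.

Feasible sets respecting both limits:
- option 1+option 2+option 3+option 4: weight 28, volume 17, value 84
- option 1+option 2+option 4: weight 24, volume 10, value 74
- option 1+option 2+option 3+option 5: weight 27, volume 18, value 67
- option 1+option 2+option 3: weight 16, volume 15, value 64
Best: $84.

$84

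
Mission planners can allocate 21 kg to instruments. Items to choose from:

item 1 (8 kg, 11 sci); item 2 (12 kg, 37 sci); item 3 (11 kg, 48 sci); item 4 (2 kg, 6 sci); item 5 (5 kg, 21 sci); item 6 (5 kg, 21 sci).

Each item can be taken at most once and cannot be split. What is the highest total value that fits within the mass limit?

90 sci

This is a 0/1 knapsack; check combinations near the capacity.
- item 3+item 5+item 6: mass 11+5+5=21, value 48+21+21=90
- item 3+item 4+item 5: mass 11+2+5=18, value 48+6+21=75
- item 3+item 4+item 6: mass 11+2+5=18, value 48+6+21=75
Best: 90 sci.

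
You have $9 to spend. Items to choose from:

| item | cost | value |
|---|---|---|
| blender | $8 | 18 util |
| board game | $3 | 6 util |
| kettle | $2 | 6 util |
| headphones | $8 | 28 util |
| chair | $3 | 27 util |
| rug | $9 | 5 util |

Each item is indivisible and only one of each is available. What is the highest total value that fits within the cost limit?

Check high-value combinations within $9:
- board game+kettle+chair: cost 3+2+3=8, value 6+6+27=39
- kettle+chair: cost 2+3=5, value 6+27=33
- board game+chair: cost 3+3=6, value 6+27=33
Best: 39 util.

39 util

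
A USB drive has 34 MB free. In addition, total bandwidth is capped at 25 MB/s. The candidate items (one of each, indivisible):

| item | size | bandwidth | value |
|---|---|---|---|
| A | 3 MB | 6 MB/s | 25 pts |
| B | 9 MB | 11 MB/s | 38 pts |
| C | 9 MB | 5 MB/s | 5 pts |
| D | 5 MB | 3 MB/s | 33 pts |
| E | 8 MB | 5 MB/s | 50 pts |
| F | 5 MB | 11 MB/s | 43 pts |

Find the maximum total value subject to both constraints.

Feasible sets respecting both limits:
- A+D+E+F: size 21, bandwidth 25, value 151
- A+B+D+E: size 25, bandwidth 25, value 146
- C+D+E+F: size 27, bandwidth 24, value 131
Best: 151 pts.

151 pts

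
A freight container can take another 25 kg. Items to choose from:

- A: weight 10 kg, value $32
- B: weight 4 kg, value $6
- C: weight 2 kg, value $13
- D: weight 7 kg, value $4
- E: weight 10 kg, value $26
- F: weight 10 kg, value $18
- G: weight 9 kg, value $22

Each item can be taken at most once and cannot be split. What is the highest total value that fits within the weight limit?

Check high-value combinations within 25 kg:
- A+B+C+G: weight 10+4+2+9=25, value 32+6+13+22=73
- A+C+E: weight 10+2+10=22, value 32+13+26=71
- A+C+G: weight 10+2+9=21, value 32+13+22=67
- B+C+E+G: weight 4+2+10+9=25, value 6+13+26+22=67
Best: $73.

$73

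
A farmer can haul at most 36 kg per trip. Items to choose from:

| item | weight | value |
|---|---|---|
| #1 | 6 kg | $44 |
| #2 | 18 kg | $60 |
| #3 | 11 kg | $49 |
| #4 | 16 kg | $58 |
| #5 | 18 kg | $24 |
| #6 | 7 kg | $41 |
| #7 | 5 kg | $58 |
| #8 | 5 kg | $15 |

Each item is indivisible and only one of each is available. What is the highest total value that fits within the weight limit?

$207

This is a 0/1 knapsack; check combinations near the capacity.
- #1+#3+#6+#7+#8: weight 6+11+7+5+5=34, value 44+49+41+58+15=207
- #1+#2+#6+#7: weight 6+18+7+5=36, value 44+60+41+58=203
- #1+#4+#6+#7: weight 6+16+7+5=34, value 44+58+41+58=201
- #1+#3+#6+#7: weight 6+11+7+5=29, value 44+49+41+58=192
Best: $207.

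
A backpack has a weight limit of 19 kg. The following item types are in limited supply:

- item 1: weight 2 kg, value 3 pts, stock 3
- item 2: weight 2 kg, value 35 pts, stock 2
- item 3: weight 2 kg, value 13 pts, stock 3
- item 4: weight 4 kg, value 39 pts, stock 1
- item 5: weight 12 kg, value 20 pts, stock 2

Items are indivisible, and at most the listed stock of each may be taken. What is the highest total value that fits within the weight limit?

154 pts

Best selections within weight 19 and stock limits:
- 2×item 1 + 2×item 2 + 3×item 3 + 1×item 4: weight 18, value 154
- 1×item 1 + 2×item 2 + 3×item 3 + 1×item 4: weight 16, value 151
- 2×item 2 + 3×item 3 + 1×item 4: weight 14, value 148
- 3×item 1 + 2×item 2 + 2×item 3 + 1×item 4: weight 18, value 144
Best: 154 pts.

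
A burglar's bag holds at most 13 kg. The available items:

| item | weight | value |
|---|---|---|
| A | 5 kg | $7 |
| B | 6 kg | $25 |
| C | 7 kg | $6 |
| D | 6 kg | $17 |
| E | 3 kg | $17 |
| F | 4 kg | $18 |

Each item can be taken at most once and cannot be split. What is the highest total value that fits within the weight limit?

$60

Check high-value combinations within 13 kg:
- B+E+F: weight 6+3+4=13, value 25+17+18=60
- D+E+F: weight 6+3+4=13, value 17+17+18=52
- B+F: weight 6+4=10, value 25+18=43
- B+E: weight 6+3=9, value 25+17=42
Best: $60.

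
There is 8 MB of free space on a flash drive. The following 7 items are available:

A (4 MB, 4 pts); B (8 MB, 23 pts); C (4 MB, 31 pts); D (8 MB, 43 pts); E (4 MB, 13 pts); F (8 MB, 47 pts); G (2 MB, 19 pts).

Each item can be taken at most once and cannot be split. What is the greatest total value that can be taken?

Check high-value combinations within 8 MB:
- C+G: size 4+2=6, value 31+19=50
- F: size 8, value 47
- C+E: size 4+4=8, value 31+13=44
- D: size 8, value 43
Best: 50 pts.

50 pts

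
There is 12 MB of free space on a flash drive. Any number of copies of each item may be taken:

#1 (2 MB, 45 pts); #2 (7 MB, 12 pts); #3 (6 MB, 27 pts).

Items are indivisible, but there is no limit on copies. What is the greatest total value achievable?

Best value-per-unit is #1 at 45/2, and filling with it alone uses size 6×2=12. No mix of the others beats 6×45 = 270.

270 pts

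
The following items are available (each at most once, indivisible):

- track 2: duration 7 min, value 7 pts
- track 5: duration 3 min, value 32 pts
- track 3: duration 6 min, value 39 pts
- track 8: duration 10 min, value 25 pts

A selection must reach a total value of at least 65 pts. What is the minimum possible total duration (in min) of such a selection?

9

Subsets with value ≥ 65, sorted by total duration:
- track 5+track 3: duration 9, value 71
- track 2+track 5+track 3: duration 16, value 78
- track 5+track 3+track 8: duration 19, value 96
Minimum duration: 9 min.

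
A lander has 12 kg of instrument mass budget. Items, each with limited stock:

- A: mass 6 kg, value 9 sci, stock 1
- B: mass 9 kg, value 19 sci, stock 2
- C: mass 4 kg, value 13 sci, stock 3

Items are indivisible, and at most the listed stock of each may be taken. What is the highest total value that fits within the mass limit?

39 sci

Best selections within mass 12 and stock limits:
- 3×C: mass 12, value 39
- 2×C: mass 8, value 26
- 1×A + 1×C: mass 10, value 22
- 1×B: mass 9, value 19
Best: 39 sci.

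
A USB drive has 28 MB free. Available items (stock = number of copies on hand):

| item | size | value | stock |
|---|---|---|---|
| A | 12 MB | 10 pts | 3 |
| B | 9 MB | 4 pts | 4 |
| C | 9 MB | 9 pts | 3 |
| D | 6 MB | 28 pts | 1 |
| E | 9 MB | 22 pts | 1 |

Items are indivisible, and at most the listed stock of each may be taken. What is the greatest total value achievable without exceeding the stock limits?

Best selections within size 28 and stock limits:
- 1×A + 1×D + 1×E: size 27, value 60
- 1×C + 1×D + 1×E: size 24, value 59
- 1×B + 1×D + 1×E: size 24, value 54
- 1×D + 1×E: size 15, value 50
Best: 60 pts.

60 pts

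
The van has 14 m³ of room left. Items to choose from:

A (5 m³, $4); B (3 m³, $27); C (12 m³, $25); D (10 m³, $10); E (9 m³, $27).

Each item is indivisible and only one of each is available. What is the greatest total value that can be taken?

This is a 0/1 knapsack; check combinations near the capacity.
- B+E: volume 3+9=12, value 27+27=54
- B+D: volume 3+10=13, value 27+10=37
- A+B: volume 5+3=8, value 4+27=31
Best: $54.

$54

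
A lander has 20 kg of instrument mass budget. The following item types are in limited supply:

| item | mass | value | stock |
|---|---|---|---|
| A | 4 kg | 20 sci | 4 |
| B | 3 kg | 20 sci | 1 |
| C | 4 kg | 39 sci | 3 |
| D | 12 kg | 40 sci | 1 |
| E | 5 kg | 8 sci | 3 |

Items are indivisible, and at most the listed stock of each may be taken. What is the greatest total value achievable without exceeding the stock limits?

157 sci

Best selections within mass 20 and stock limits:
- 1×A + 1×B + 3×C: mass 19, value 157
- 2×A + 3×C: mass 20, value 157
- 1×B + 3×C + 1×E: mass 20, value 145
Best: 157 sci.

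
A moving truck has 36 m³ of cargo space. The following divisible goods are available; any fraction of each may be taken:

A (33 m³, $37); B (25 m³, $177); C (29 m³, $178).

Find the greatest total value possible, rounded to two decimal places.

244.52

Take in order of value per unit:
- B (177/25 per unit): all 25 → value 177, running total 177.00
- C (178/29 per unit): 11 of 29 → value 11×178/29 = 67.5172, running total 244.52
Total 244.52.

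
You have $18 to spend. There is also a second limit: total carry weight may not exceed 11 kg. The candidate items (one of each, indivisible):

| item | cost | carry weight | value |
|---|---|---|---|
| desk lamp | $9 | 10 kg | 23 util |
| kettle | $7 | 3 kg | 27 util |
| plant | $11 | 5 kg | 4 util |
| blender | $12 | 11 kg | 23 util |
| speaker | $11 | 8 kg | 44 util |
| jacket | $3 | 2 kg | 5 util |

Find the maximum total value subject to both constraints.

71 util

Feasible sets respecting both limits:
- kettle+speaker: cost 18, carry weight 11, value 71
- speaker+jacket: cost 14, carry weight 10, value 49
- speaker: cost 11, carry weight 8, value 44
Best: 71 util.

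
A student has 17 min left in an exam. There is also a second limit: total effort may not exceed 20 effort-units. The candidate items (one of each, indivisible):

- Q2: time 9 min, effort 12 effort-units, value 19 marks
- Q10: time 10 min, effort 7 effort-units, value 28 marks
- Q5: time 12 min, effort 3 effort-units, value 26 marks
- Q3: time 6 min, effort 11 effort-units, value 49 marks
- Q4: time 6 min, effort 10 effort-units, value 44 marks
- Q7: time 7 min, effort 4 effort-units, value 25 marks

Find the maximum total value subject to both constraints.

77 marks

Feasible sets respecting both limits:
- Q10+Q3: time 16, effort 18, value 77
- Q3+Q7: time 13, effort 15, value 74
- Q10+Q4: time 16, effort 17, value 72
- Q4+Q7: time 13, effort 14, value 69
Best: 77 marks.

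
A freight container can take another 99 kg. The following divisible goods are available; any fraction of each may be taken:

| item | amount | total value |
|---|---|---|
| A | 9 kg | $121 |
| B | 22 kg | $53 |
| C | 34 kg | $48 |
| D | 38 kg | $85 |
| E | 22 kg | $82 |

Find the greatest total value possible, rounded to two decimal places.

Take in order of value per unit:
- A (121/9 per unit): all 9 → value 121, running total 121.00
- E (82/22 per unit): all 22 → value 82, running total 203.00
- B (53/22 per unit): all 22 → value 53, running total 256.00
- D (85/38 per unit): all 38 → value 85, running total 341.00
- C (48/34 per unit): 8 of 34 → value 8×48/34 = 11.2941, running total 352.29
Total 352.29.

352.29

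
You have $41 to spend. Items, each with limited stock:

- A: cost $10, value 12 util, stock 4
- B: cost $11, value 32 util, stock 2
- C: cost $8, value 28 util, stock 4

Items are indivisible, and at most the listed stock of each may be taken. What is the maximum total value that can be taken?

120 util

Top feasible selections:
- 2×B + 2×C: cost 38, value 120
- 1×B + 3×C: cost 35, value 116
- 4×C: cost 32, value 112
Best: 120 util.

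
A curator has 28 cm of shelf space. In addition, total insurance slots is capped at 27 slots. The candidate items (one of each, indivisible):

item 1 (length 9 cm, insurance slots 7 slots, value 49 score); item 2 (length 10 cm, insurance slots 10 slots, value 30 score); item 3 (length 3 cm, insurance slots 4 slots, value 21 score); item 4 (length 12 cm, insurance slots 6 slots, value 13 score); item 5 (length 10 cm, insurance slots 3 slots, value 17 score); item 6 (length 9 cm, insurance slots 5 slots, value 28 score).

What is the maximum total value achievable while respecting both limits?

Feasible sets respecting both limits:
- item 1+item 2+item 6: length 28, insurance slots 22, value 107
- item 1+item 2+item 3: length 22, insurance slots 21, value 100
- item 1+item 3+item 6: length 21, insurance slots 16, value 98
Best: 107 score.

107 score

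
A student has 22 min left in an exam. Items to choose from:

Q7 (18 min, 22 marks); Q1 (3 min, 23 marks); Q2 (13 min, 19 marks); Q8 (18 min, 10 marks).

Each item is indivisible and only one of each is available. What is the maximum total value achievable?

This is a 0/1 knapsack; check combinations near the capacity.
- Q7+Q1: time 18+3=21, value 22+23=45
- Q1+Q2: time 3+13=16, value 23+19=42
- Q1+Q8: time 3+18=21, value 23+10=33
- Q1: time 3, value 23
- Q7: time 18, value 22
Best: 45 marks.

45 marks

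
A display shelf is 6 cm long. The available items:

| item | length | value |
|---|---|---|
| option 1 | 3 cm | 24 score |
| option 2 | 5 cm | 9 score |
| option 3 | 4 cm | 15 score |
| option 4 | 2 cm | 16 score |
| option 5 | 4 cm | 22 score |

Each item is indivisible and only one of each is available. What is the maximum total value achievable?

40 score

This is a 0/1 knapsack; check combinations near the capacity.
- option 1+option 4: length 3+2=5, value 24+16=40
- option 4+option 5: length 2+4=6, value 16+22=38
- option 3+option 4: length 4+2=6, value 15+16=31
- option 1: length 3, value 24
- option 5: length 4, value 22
Best: 40 score.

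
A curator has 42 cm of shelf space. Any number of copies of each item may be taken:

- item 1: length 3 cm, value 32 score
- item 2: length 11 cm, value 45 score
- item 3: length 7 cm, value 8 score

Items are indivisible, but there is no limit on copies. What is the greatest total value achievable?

448 score

Best value-per-unit is item 1 at 32/3, and filling with it alone uses length 14×3=42. No mix of the others beats 14×32 = 448.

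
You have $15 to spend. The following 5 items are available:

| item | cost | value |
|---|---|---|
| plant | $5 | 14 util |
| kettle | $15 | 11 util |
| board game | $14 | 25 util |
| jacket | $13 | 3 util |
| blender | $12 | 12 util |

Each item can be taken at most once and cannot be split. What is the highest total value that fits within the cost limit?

Check high-value combinations within $15:
- board game: cost 14, value 25
- plant: cost 5, value 14
- blender: cost 12, value 12
Best: 25 util.

25 util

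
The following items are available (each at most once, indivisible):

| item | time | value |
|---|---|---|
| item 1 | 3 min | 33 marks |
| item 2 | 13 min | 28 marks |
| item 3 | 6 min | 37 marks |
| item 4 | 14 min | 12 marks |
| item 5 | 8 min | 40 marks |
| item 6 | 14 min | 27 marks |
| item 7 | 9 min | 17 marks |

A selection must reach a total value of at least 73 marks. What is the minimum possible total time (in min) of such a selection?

Subsets with value ≥ 73, sorted by total time:
- item 1+item 5: time 11, value 73
- item 3+item 5: time 14, value 77
Minimum time: 11 min.

11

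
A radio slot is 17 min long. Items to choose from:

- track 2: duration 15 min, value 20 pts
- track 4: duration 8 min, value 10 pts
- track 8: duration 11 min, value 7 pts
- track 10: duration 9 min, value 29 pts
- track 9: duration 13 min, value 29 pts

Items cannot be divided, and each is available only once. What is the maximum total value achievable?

39 pts

Check high-value combinations within 17 min:
- track 4+track 10: duration 8+9=17, value 10+29=39
- track 10: duration 9, value 29
- track 9: duration 13, value 29
Best: 39 pts.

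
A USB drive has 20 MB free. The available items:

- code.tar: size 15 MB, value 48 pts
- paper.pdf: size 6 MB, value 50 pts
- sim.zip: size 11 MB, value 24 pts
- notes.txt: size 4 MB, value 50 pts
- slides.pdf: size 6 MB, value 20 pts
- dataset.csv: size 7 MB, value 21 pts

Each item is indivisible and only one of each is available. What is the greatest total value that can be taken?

121 pts

This is a 0/1 knapsack; check combinations near the capacity.
- paper.pdf+notes.txt+dataset.csv: size 6+4+7=17, value 50+50+21=121
- paper.pdf+notes.txt+slides.pdf: size 6+4+6=16, value 50+50+20=120
- paper.pdf+notes.txt: size 6+4=10, value 50+50=100
- code.tar+notes.txt: size 15+4=19, value 48+50=98
Best: 121 pts.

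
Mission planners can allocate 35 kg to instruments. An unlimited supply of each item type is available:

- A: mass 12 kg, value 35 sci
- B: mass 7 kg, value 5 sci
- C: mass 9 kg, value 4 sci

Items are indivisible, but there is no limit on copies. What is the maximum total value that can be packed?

75 sci

Best value-per-unit is A at 35/12; filling with it alone gives 2×35 = 70.
Optimal mix: 2×A + 1×B → mass 31, value 75.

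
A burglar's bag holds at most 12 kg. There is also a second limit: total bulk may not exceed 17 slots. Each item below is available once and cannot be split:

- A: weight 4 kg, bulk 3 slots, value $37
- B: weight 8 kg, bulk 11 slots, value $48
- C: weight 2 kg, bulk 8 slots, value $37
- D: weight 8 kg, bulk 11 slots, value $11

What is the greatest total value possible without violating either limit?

$85

Feasible sets respecting both limits:
- A+B: weight 12, bulk 14, value 85
- A+C: weight 6, bulk 11, value 74
- B: weight 8, bulk 11, value 48
- A+D: weight 12, bulk 14, value 48
Best: $85.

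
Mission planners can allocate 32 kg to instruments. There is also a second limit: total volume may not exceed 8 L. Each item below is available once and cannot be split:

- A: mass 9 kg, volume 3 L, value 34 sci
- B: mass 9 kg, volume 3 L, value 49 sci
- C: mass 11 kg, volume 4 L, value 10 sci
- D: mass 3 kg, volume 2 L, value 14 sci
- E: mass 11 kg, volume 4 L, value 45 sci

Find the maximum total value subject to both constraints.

97 sci

Feasible sets respecting both limits:
- A+B+D: mass 21, volume 8, value 97
- B+E: mass 20, volume 7, value 94
- A+B: mass 18, volume 6, value 83
- A+E: mass 20, volume 7, value 79
Best: 97 sci.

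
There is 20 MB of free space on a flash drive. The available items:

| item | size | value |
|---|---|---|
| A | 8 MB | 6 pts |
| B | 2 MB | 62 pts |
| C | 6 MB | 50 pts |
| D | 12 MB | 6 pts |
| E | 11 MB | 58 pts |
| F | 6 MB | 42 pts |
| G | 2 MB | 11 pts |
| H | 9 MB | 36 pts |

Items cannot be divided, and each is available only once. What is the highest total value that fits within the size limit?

Check high-value combinations within 20 MB:
- B+C+E: size 2+6+11=19, value 62+50+58=170
- B+C+F+G: size 2+6+6+2=16, value 62+50+42+11=165
- B+E+F: size 2+11+6=19, value 62+58+42=162
- B+C+G+H: size 2+6+2+9=19, value 62+50+11+36=159
Best: 170 pts.

170 pts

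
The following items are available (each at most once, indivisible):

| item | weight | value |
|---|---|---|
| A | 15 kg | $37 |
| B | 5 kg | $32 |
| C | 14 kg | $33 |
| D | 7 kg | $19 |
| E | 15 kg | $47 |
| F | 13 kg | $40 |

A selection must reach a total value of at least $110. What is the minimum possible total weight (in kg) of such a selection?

Subsets with value ≥ 110, sorted by total weight:
- B+E+F: weight 33, value 119
- B+C+E: weight 34, value 112
Minimum weight: 33 kg.

33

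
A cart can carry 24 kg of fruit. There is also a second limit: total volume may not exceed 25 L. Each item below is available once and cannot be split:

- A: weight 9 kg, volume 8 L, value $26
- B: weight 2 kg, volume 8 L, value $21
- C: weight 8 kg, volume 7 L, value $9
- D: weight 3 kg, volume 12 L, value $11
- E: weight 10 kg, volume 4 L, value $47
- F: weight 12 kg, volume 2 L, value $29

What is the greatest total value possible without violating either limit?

Feasible sets respecting both limits:
- B+E+F: weight 24, volume 14, value 97
- A+B+E: weight 21, volume 20, value 94
- A+D+E: weight 22, volume 24, value 84
Best: $97.

$97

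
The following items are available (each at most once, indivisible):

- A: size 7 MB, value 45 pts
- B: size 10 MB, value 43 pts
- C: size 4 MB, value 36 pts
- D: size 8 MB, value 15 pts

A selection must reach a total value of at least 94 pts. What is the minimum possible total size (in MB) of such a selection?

19

Subsets with value ≥ 94, sorted by total size:
- A+C+D: size 19, value 96
- A+B+C: size 21, value 124
- B+C+D: size 22, value 94
- A+B+D: size 25, value 103
Minimum size: 19 MB.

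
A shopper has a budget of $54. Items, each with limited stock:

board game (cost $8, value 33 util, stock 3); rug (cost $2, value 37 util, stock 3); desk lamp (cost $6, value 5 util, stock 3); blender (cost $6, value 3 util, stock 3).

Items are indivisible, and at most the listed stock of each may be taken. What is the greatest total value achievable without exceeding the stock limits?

Top feasible selections:
- 3×board game + 3×rug + 3×desk lamp + 1×blender: cost 54, value 228
- 3×board game + 3×rug + 2×desk lamp + 2×blender: cost 54, value 226
- 3×board game + 3×rug + 3×desk lamp: cost 48, value 225
- 3×board game + 3×rug + 1×desk lamp + 3×blender: cost 54, value 224
Best: 228 util.

228 util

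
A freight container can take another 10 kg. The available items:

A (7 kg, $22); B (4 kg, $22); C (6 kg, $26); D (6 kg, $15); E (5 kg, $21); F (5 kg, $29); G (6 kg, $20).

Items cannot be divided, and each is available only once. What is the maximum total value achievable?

Check high-value combinations within 10 kg:
- B+F: weight 4+5=9, value 22+29=51
- E+F: weight 5+5=10, value 21+29=50
- B+C: weight 4+6=10, value 22+26=48
Best: $51.

$51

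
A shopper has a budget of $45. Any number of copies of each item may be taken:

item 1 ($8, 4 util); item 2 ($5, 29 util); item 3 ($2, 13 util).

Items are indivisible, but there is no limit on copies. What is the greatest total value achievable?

289 util

Best value-per-unit is item 3 at 13/2; filling with it alone gives 22×13 = 286.
Optimal mix: 1×item 2 + 20×item 3 → cost 45, value 289.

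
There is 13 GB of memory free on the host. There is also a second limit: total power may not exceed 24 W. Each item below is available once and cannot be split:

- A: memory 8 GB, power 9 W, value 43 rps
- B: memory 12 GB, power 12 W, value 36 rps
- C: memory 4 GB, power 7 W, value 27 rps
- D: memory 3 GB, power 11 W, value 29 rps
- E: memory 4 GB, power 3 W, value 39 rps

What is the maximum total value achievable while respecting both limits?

95 rps

Feasible sets respecting both limits:
- C+D+E: memory 11, power 21, value 95
- A+E: memory 12, power 12, value 82
- A+D: memory 11, power 20, value 72
- A+C: memory 12, power 16, value 70
Best: 95 rps.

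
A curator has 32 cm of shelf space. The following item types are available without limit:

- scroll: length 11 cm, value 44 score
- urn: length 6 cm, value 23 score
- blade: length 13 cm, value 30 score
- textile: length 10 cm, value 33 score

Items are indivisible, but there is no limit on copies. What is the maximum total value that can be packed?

Best value-per-unit is scroll at 44/11; filling with it alone gives 2×44 = 88.
Optimal mix: 2×scroll + 1×textile → length 32, value 121.

121 score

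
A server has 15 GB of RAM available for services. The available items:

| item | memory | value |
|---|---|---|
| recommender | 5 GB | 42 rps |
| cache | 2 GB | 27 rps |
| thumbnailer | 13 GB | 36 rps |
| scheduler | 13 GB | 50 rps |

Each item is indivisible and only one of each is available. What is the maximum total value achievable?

Check high-value combinations within 15 GB:
- cache+scheduler: memory 2+13=15, value 27+50=77
- recommender+cache: memory 5+2=7, value 42+27=69
- cache+thumbnailer: memory 2+13=15, value 27+36=63
- scheduler: memory 13, value 50
Best: 77 rps.

77 rps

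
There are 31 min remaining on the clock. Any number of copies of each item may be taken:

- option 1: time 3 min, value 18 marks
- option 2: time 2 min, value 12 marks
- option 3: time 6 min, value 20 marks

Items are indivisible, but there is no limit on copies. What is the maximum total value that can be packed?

Best value-per-unit is option 1 at 18/3; filling with it alone gives 10×18 = 180.
Optimal mix: 9×option 1 + 2×option 2 → time 31, value 186.

186 marks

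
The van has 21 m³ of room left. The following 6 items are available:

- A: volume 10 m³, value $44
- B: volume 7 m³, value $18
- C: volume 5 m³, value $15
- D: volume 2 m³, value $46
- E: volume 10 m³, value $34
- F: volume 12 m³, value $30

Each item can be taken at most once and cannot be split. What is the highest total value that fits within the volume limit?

This is a 0/1 knapsack; check combinations near the capacity.
- A+B+D: volume 10+7+2=19, value 44+18+46=108
- A+C+D: volume 10+5+2=17, value 44+15+46=105
- B+D+E: volume 7+2+10=19, value 18+46+34=98
- C+D+E: volume 5+2+10=17, value 15+46+34=95
- B+D+F: volume 7+2+12=21, value 18+46+30=94
Best: $108.

$108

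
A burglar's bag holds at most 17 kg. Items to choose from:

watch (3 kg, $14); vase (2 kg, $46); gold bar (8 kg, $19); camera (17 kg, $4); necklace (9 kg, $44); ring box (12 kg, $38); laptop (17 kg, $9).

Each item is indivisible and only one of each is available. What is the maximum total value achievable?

This is a 0/1 knapsack; check combinations near the capacity.
- watch+vase+necklace: weight 3+2+9=14, value 14+46+44=104
- watch+vase+ring box: weight 3+2+12=17, value 14+46+38=98
- vase+necklace: weight 2+9=11, value 46+44=90
- vase+ring box: weight 2+12=14, value 46+38=84
Best: $104.

$104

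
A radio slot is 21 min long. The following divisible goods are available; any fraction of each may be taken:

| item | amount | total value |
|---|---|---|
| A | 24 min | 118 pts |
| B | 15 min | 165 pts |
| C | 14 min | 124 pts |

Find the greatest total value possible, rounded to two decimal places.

Take in order of value per unit:
- B (165/15 per unit): all 15 → value 165, running total 165.00
- C (124/14 per unit): 6 of 14 → value 6×124/14 = 53.1429, running total 218.14
Total 218.14.

218.14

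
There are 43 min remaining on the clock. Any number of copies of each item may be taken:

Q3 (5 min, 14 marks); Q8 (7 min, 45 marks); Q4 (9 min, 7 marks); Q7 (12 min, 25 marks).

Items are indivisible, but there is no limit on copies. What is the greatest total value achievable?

270 marks

Best value-per-unit is Q8 at 45/7, and filling with it alone uses time 6×7=42. No mix of the others beats 6×45 = 270.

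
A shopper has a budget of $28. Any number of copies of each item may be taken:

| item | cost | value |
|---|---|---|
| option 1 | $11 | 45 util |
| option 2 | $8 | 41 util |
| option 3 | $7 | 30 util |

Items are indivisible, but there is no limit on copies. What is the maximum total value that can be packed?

127 util

Best value-per-unit is option 2 at 41/8; filling with it alone gives 3×41 = 123.
Optimal mix: 1×option 1 + 2×option 2 → cost 27, value 127.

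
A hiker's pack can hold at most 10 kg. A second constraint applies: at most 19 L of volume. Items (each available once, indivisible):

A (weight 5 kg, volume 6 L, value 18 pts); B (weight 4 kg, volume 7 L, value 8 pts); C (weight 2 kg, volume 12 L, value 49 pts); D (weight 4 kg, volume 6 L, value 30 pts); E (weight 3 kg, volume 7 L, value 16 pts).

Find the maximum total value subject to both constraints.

79 pts

Feasible sets respecting both limits:
- C+D: weight 6, volume 18, value 79
- A+C: weight 7, volume 18, value 67
- C+E: weight 5, volume 19, value 65
- B+C: weight 6, volume 19, value 57
Best: 79 pts.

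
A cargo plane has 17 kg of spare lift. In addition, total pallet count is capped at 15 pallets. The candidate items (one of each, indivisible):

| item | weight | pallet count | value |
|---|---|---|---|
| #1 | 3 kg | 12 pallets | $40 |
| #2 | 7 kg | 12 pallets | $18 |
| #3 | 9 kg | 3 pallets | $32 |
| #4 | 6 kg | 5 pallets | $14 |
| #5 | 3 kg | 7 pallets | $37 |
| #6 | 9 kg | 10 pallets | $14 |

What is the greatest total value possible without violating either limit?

$72

Feasible sets respecting both limits:
- #1+#3: weight 12, pallet count 15, value 72
- #3+#5: weight 12, pallet count 10, value 69
- #4+#5: weight 9, pallet count 12, value 51
- #2+#3: weight 16, pallet count 15, value 50
Best: $72.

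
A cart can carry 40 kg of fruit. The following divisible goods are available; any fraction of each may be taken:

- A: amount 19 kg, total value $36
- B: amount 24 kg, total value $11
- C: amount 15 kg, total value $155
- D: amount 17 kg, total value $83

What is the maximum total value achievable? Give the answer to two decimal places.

Take in order of value per unit:
- C (155/15 per unit): all 15 → value 155, running total 155.00
- D (83/17 per unit): all 17 → value 83, running total 238.00
- A (36/19 per unit): 8 of 19 → value 8×36/19 = 15.1579, running total 253.16
Total 253.16.

253.16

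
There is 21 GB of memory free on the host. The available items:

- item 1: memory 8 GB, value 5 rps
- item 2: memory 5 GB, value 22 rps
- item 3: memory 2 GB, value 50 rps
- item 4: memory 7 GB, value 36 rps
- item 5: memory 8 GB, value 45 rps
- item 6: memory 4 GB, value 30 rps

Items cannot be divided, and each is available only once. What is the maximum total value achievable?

161 rps

Check high-value combinations within 21 GB:
- item 3+item 4+item 5+item 6: memory 2+7+8+4=21, value 50+36+45+30=161
- item 2+item 3+item 5+item 6: memory 5+2+8+4=19, value 22+50+45+30=147
- item 2+item 3+item 4+item 6: memory 5+2+7+4=18, value 22+50+36+30=138
- item 3+item 4+item 5: memory 2+7+8=17, value 50+36+45=131
Best: 161 rps.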